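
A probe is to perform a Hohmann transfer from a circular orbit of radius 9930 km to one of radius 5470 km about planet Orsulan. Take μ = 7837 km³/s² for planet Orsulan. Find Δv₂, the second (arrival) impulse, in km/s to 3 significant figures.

Δv₂ = 0.162 km/s

Semi-major axis of the transfer orbit: a_t = (9930 + 5470)/2 = 7700 km.
Circular speed at r = 5470 km: v_c = √(μ/r) = 1.1970 km/s.
Vis-viva on the transfer ellipse at r = 5470 km gives v_t = √[μ(2/r − 1/a_t)] = 1.3593 km/s.
Δv₂ = |v_t − v_c| = |1.3593 − 1.1970| = 0.1623 km/s.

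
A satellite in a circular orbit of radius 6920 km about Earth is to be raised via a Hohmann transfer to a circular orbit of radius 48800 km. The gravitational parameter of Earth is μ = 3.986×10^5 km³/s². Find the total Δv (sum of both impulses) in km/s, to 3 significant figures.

Transfer-ellipse semi-major axis a_t = (r₁ + r₂)/2 = (6920 + 48800)/2 = 27860 km.
At r₁ the circular-orbit speed is v₁ = √(μ/r₁) = 7.58954 km/s.
Transfer-orbit speed at r₁ (v² = μ(2/r − 1/a)): v_p = √[μ(2/r₁ − 1/a_t)] = 10.0447 km/s.
First burn Δv₁ = |v_p − v₁| = 2.455 km/s.
At r₂, v₂ = √(μ/r₂) = 2.858 km/s.
Transfer-orbit speed at r₂: v_a = √[μ(2/r₂ − 1/a_t)] = 1.424 km/s.
Second burn Δv₂ = |v₂ − v_a| = 1.434 km/s.
Total Δv = Δv₁ + Δv₂ = 3.889 km/s.

Δv = 3.89 km/s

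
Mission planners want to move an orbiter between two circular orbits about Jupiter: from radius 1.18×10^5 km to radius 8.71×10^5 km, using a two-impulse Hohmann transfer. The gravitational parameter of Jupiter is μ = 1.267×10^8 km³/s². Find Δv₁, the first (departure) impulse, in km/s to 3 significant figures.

Transfer-ellipse semi-major axis a_t = (r₁ + r₂)/2 = (1.180×10^5 + 8.710×10^5)/2 = 4.945×10^5 km.
On the circular orbit at r = 1.180×10^5 km, v_c = √(μ/r) = 32.77 km/s.
Vis-viva on the transfer ellipse at r = 1.180×10^5 km gives v_t = √[μ(2/r − 1/a_t)] = 43.49 km/s.
Δv₁ = |v_t − v_c| = |43.49 − 32.77| = 10.72 km/s.

Δv₁ = 10.7 km/s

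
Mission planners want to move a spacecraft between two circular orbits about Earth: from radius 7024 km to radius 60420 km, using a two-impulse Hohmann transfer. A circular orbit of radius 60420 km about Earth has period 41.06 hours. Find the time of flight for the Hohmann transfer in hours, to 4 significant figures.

From Kepler's third law T² = 4π²r³/μ at r = 60420 km, T = 41.06 hours = 41.06 × 3600 s = 1.47816×10^5 s: μ = 4π²r³/T² = 3.98528×10^5 km³/s².
Transfer-ellipse semi-major axis a_t = (r₁ + r₂)/2 = (7024 + 60420)/2 = 33722 km.
Transfer time t = π√(a_t³/μ) = π√((33722)³ / 3.98528×10^5) = 30817 s.
Converting: 30817 s ÷ 3600 s/hour = 8.560 hours.

t = 8.560 hours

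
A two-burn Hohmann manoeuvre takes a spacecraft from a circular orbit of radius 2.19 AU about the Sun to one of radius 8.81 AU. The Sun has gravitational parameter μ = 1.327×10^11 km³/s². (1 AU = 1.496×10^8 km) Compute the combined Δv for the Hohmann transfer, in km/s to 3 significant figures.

In km: r₁ = 2.19 × 1.496×10^8 = 3.27624×10^8 km; r₂ = 8.81 × 1.496×10^8 = 1.317976×10^9 km.
Transfer-ellipse semi-major axis a_t = (r₁ + r₂)/2 = (3.27624×10^8 + 1.317976×10^9)/2 = 8.228×10^8 km.
Circular speed at r₁: v₁ = √(μ/r₁) = √(1.327×10^11/3.27624×10^8) = 20.1255 km/s.
Transfer-orbit speed at r₁ (v² = μ(2/r − 1/a)): v_p = √[μ(2/r₁ − 1/a_t)] = 25.4715 km/s.
First burn Δv₁ = |v_p − v₁| = 5.346 km/s.
At r₂, v₂ = √(μ/r₂) = 10.034 km/s.
Transfer-orbit speed at r₂: v_a = √[μ(2/r₂ − 1/a_t)] = 6.3317 km/s.
Second burn Δv₂ = |v₂ − v_a| = 3.702 km/s.
Δv = Δv₁ + Δv₂ = 5.346 + 3.702 = 9.048 km/s.

Δv = 9.05 km/s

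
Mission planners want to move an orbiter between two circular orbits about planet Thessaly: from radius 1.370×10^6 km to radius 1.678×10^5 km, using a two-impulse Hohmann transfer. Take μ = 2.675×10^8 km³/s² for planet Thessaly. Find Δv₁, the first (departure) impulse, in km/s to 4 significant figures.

Transfer-ellipse semi-major axis a_t = (r₁ + r₂)/2 = (1.370×10^6 + 1.678×10^5)/2 = 7.689×10^5 km.
Circular speed at r = 1.370×10^6 km: v_c = √(μ/r) = 13.9734 km/s.
Vis-viva on the transfer ellipse at r = 1.370×10^6 km gives v_t = √[μ(2/r − 1/a_t)] = 6.52774 km/s.
Δv₁ = |v_t − v_c| = |6.52774 − 13.9734| = 7.446 km/s.

Δv₁ = 7.446 km/s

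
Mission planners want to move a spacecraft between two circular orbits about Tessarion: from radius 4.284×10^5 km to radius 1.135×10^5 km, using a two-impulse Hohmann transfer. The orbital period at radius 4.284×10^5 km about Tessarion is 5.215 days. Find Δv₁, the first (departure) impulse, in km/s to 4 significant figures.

Δv₁ = 2.107 km/s

From Kepler's third law T² = 4π²r³/μ at r = 4.284×10^5 km, T = 5.215 days = 5.215 × 86400 s = 4.50576×10^5 s: μ = 4π²r³/T² = 1.52888×10^7 km³/s².
Semi-major axis of the transfer orbit: a_t = (4.284×10^5 + 1.135×10^5)/2 = 2.7095×10^5 km.
Circular speed at r = 4.284×10^5 km: v_c = √(μ/r) = 5.9739 km/s.
Transfer-orbit speed at the same r (vis-viva, a = a_t): v_t = √[μ(2/r − 1/a_t)] = 3.8665 km/s.
Δv₁ = |v_t − v_c| = |3.8665 − 5.9739| = 2.107 km/s.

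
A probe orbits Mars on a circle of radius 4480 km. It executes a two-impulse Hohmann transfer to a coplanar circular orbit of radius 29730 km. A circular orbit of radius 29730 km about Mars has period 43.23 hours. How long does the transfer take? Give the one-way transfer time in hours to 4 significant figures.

t = 9.433 hours

From Kepler's third law T² = 4π²r³/μ at r = 29730 km, T = 43.23 hours = 43.23 × 3600 s = 1.55628×10^5 s: μ = 4π²r³/T² = 42832.1 km³/s².
Semi-major axis of the transfer orbit: a_t = (4480 + 29730)/2 = 17105 km.
By Kepler's third law the transfer-orbit period is T = 2π√(a_t³/μ), so t = T/2 = 33960 s.
Converting: 33960 s ÷ 3600 s/hour = 9.433 hours.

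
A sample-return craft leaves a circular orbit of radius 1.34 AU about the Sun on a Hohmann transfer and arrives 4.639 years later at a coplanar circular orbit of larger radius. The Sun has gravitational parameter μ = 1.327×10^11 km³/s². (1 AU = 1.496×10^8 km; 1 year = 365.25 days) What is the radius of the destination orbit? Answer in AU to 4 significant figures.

r₂ = 7.490 AU

In km: r₁ = 1.34 × 1.496×10^8 = 2.00464×10^8 km.
Transfer time t = 4.639 years × 365.25 × 86400 s = 1.463957064×10^8 s, and t = π√(a_t³/μ).
So a_t = (μ t²/π²)^(1/3) = (1.327×10^11 × (1.463957064×10^8)² / π²)^(1/3) = 6.6050×10^8 km.
Since a_t = (r₁ + r₂)/2, r₂ = 2a_t − r₁ = 2×6.6050×10^8 − 2.00464×10^8 = 1.120536×10^9 km.
In AU: r₂ = 1.120536×10^9 / 1.496×10^8 = 7.490 AU.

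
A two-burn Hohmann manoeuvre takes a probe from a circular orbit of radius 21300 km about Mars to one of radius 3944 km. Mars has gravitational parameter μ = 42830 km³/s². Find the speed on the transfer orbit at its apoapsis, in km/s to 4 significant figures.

Transfer-ellipse semi-major axis a_t = (r₁ + r₂)/2 = (21300 + 3944)/2 = 12622 km.
At apoapsis, r = 21300 km.
Applying v² = μ(2/r − 1/a_t): v = 0.7927 km/s.

v = 0.7927 km/s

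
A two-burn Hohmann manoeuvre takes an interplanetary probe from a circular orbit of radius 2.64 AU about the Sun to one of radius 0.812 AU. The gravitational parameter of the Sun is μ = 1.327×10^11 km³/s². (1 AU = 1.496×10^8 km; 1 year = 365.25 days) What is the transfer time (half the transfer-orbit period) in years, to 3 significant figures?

t = 1.13 years

In km: r₁ = 2.64 × 1.496×10^8 = 3.94944×10^8 km; r₂ = 0.812 × 1.496×10^8 = 1.214752×10^8 km.
Semi-major axis of the transfer orbit: a_t = (3.94944×10^8 + 1.214752×10^8)/2 = 2.582096×10^8 km.
By Kepler's third law the transfer-orbit period is T = 2π√(a_t³/μ), so t = T/2 = 3.578×10^7 s.
Converting: 3.578×10^7 s ÷ 3.15576×10^7 s/year (365.25 × 86400) = 1.13 years.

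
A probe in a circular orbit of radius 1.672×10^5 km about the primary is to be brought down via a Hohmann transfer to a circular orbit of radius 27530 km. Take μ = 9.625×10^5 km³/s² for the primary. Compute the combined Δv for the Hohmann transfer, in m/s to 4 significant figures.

Transfer-ellipse semi-major axis a_t = (r₁ + r₂)/2 = (1.672×10^5 + 27530)/2 = 97365 km.
Circular speed at r₁: v₁ = √(μ/r₁) = √(9.625×10^5/1.672×10^5) = 2.399 km/s.
On the transfer ellipse at r₁, vis-viva equation gives v_a = √[μ(2/r₁ − 1/a_t)] = 1.276 km/s.
First burn Δv₁ = |v_a − v₁| = 1.123 km/s.
At r₂, v₂ = √(μ/r₂) = 5.91286 km/s.
Transfer-orbit speed at r₂: v_p = √[μ(2/r₂ − 1/a_t)] = 7.74843 km/s.
Second burn Δv₂ = |v₂ − v_p| = 1.836 km/s.
Total Δv = Δv₁ + Δv₂ = 2.959 km/s.

Δv = 2959 m/s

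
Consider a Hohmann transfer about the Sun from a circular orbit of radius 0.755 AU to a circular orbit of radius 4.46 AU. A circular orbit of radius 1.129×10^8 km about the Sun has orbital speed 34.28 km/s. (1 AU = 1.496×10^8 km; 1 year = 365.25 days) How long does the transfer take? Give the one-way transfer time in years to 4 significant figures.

From the circular-orbit relation v² = μ/r at r = 1.129×10^8 km: μ = v²r = (34.28)² × 1.129×10^8 = 1.32671×10^11 km³/s².
In km: r₁ = 0.755 × 1.496×10^8 = 1.12948×10^8 km; r₂ = 4.46 × 1.496×10^8 = 6.67216×10^8 km.
Transfer-ellipse semi-major axis a_t = (r₁ + r₂)/2 = (1.12948×10^8 + 6.67216×10^8)/2 = 3.90082×10^8 km.
Transfer time t = π√(a_t³/μ) = π√((3.90082×10^8)³ / 1.32671×10^11) = 6.645×10^7 s.
Converting: 6.645×10^7 s ÷ 3.15576×10^7 s/year (365.25 × 86400) = 2.106 years.

t = 2.106 years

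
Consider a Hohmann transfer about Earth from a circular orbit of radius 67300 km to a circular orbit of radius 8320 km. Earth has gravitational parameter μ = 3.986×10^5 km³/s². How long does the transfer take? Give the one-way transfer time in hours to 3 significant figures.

The Hohmann ellipse has a_t = (r₁ + r₂)/2 = 37810 km.
Transfer time t = π√(a_t³/μ) = π√((37810)³ / 3.986×10^5) = 36580 s.
Converting: 36580 s ÷ 3600 s/hour = 10.2 hours.

t = 10.2 hours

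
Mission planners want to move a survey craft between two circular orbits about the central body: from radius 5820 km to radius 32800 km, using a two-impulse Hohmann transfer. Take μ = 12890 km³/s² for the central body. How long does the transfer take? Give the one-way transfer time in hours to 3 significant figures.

Semi-major axis of the transfer orbit: a_t = (5820 + 32800)/2 = 19310 km.
By Kepler's third law the transfer-orbit period is T = 2π√(a_t³/μ), so t = T/2 = 74250 s.
Converting: 74250 s ÷ 3600 s/hour = 20.6 hours.

t = 20.6 hours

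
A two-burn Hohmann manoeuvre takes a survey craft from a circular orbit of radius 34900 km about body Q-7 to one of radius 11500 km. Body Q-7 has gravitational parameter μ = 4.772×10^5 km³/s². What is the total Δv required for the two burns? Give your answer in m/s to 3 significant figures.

Δv = 2550 m/s

Semi-major axis of the transfer orbit: a_t = (34900 + 11500)/2 = 23200 km.
At r₁ the circular-orbit speed is v₁ = √(μ/r₁) = 3.6977 km/s.
On the transfer ellipse at r₁, vis-viva equation gives v_a = √[μ(2/r₁ − 1/a_t)] = 2.6034 km/s.
First burn Δv₁ = |v_a − v₁| = 1.094 km/s.
At r₂, v₂ = √(μ/r₂) = 6.442 km/s.
Transfer-orbit speed at r₂: v_p = √[μ(2/r₂ − 1/a_t)] = 7.901 km/s.
Second burn Δv₂ = |v₂ − v_p| = 1.459 km/s.
Δv = Δv₁ + Δv₂ = 1.094 + 1.459 = 2.553 km/s.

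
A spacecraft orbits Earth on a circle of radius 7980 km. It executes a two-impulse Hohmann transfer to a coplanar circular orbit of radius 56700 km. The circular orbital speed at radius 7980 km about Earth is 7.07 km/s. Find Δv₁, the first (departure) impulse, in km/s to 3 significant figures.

From the circular-orbit relation v² = μ/r at r = 7980 km: μ = v²r = (7.07)² × 7980 = 3.98880×10^5 km³/s².
The Hohmann ellipse has a_t = (r₁ + r₂)/2 = 32340 km.
Circular speed at r = 7980 km: v_c = √(μ/r) = 7.070 km/s.
Transfer-orbit speed at the same r (vis-viva, a = a_t): v_t = √[μ(2/r − 1/a_t)] = 9.361 km/s.
Δv₁ = |v_t − v_c| = |9.361 − 7.070| = 2.291 km/s.

Δv₁ = 2.29 km/s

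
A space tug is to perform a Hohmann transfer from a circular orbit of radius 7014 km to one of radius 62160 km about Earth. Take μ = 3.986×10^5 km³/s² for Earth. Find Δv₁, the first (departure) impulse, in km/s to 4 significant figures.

Transfer-ellipse semi-major axis a_t = (r₁ + r₂)/2 = (7014 + 62160)/2 = 34587 km.
On the circular orbit at r = 7014 km, v_c = √(μ/r) = 7.53851 km/s.
Transfer-orbit speed at the same r (vis-viva, a = a_t): v_t = √[μ(2/r − 1/a_t)] = 10.1061 km/s.
Δv₁ = |v_t − v_c| = |10.1061 − 7.53851| = 2.568 km/s.

Δv₁ = 2.568 km/s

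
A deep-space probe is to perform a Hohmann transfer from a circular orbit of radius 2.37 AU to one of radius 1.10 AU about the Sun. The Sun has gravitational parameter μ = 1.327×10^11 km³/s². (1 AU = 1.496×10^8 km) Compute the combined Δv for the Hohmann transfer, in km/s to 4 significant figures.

Δv = 8.734 km/s

In km: r₁ = 2.37 × 1.496×10^8 = 3.54552×10^8 km; r₂ = 1.10 × 1.496×10^8 = 1.6456×10^8 km.
Semi-major axis of the transfer orbit: a_t = (3.54552×10^8 + 1.6456×10^8)/2 = 2.59556×10^8 km.
Circular speed at r₁: v₁ = √(μ/r₁) = √(1.327×10^11/3.54552×10^8) = 19.346 km/s.
On the transfer ellipse at r₁, vis-viva equation gives v_a = √[μ(2/r₁ − 1/a_t)] = 15.404 km/s.
First burn Δv₁ = |v_a − v₁| = 3.942 km/s.
At r₂, v₂ = √(μ/r₂) = 28.397 km/s.
Transfer-orbit speed at r₂: v_p = √[μ(2/r₂ − 1/a_t)] = 33.189 km/s.
Second burn Δv₂ = |v₂ − v_p| = 4.792 km/s.
Δv = Δv₁ + Δv₂ = 3.942 + 4.792 = 8.734 km/s.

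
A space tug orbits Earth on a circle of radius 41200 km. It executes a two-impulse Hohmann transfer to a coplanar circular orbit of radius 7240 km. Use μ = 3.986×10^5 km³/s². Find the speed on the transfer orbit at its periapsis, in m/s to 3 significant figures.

v = 9680 m/s

The Hohmann ellipse has a_t = (r₁ + r₂)/2 = 24220 km.
At periapsis, r = 7240 km.
Applying v² = μ(2/r − 1/a_t): v = 9.677 km/s.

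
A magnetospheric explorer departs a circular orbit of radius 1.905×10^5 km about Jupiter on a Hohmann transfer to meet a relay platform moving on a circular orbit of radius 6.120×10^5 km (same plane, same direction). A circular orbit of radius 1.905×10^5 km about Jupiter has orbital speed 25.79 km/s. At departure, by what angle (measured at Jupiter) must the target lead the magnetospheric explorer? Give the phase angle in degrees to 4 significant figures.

From the circular-orbit relation v² = μ/r at r = 1.905×10^5 km: μ = v²r = (25.79)² × 1.905×10^5 = 1.26706×10^8 km³/s².
Semi-major axis of the transfer orbit: a_t = (1.905×10^5 + 6.120×10^5)/2 = 4.0125×10^5 km.
Transfer time t = π√(a_t³/μ) = 70940 s.
The target's mean motion on its circular orbit is ω₂ = √(μ/r₂³) = 2.351×10^-5 rad/s.
Angle swept by the target during transfer: ω₂·t = 1.6678 rad = 95.56°.
The magnetospheric explorer traverses 180° on the transfer ellipse, so the target must lead by 180° − 95.56° = 84.44°.

φ = 84.44°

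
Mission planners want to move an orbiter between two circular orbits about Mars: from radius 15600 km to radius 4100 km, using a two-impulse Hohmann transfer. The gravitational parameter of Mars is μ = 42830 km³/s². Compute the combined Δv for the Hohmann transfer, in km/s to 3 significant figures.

Semi-major axis of the transfer orbit: a_t = (15600 + 4100)/2 = 9850 km.
Circular speed at r₁: v₁ = √(μ/r₁) = √(42830/15600) = 1.65696 km/s.
On the transfer ellipse at r₁, vis-viva gives v_a = √[μ(2/r₁ − 1/a_t)] = 1.06902 km/s.
First burn Δv₁ = |v_a − v₁| = 0.5879 km/s.
Circular speed at r₂: v₂ = √(μ/r₂) = 3.2321 km/s.
Transfer-orbit speed at r₂: v_p = √[μ(2/r₂ − 1/a_t)] = 4.0675 km/s.
Second burn Δv₂ = |v₂ − v_p| = 0.8354 km/s.
Δv = Δv₁ + Δv₂ = 0.5879 + 0.8354 = 1.423 km/s.

Δv = 1.42 km/s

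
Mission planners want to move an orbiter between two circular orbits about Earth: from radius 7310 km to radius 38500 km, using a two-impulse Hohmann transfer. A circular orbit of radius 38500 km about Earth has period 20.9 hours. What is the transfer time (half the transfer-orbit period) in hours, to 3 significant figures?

From Kepler's third law T² = 4π²r³/μ at r = 38500 km, T = 20.9 hours = 20.9 × 3600 s = 75240 s: μ = 4π²r³/T² = 3.97965×10^5 km³/s².
Transfer-ellipse semi-major axis a_t = (r₁ + r₂)/2 = (7310 + 38500)/2 = 22905 km.
By Kepler's third law the transfer-orbit period is T = 2π√(a_t³/μ), so t = T/2 = 17263 s.
Converting: 17263 s ÷ 3600 s/hour = 4.80 hours.

t = 4.80 hours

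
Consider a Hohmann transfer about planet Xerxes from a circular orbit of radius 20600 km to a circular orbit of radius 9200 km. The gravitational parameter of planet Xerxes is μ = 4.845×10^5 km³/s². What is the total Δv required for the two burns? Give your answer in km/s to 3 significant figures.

Δv = 2.31 km/s

Semi-major axis of the transfer orbit: a_t = (20600 + 9200)/2 = 14900 km.
Circular speed at r₁: v₁ = √(μ/r₁) = √(4.845×10^5/20600) = 4.850 km/s.
Transfer-orbit speed at r₁ (vis-viva): v_a = √[μ(2/r₁ − 1/a_t)] = 3.811 km/s.
First burn Δv₁ = |v_a − v₁| = 1.039 km/s.
Circular speed at r₂: v₂ = √(μ/r₂) = 7.257 km/s.
Transfer-orbit speed at r₂: v_p = √[μ(2/r₂ − 1/a_t)] = 8.533 km/s.
Second burn Δv₂ = |v₂ − v_p| = 1.276 km/s.
Δv = Δv₁ + Δv₂ = 1.039 + 1.276 = 2.315 km/s.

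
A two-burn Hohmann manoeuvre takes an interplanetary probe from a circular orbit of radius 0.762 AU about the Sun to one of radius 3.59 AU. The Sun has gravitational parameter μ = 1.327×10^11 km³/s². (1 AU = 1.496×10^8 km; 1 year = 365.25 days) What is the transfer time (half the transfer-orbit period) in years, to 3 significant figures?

In km: r₁ = 0.762 × 1.496×10^8 = 1.139952×10^8 km; r₂ = 3.59 × 1.496×10^8 = 5.37064×10^8 km.
Semi-major axis of the transfer orbit: a_t = (1.139952×10^8 + 5.37064×10^8)/2 = 3.255296×10^8 km.
Half the transfer-orbit period gives t = π√(a_t³/μ) = 5.065×10^7 s.
Converting: 5.065×10^7 s ÷ 3.15576×10^7 s/year (365.25 × 86400) = 1.61 years.

t = 1.61 years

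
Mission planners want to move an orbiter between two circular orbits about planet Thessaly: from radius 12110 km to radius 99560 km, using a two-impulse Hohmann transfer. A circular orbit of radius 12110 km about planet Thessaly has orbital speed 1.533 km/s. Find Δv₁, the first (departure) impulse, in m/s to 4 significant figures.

From the circular-orbit relation v² = μ/r at r = 12110 km: μ = v²r = (1.533)² × 12110 = 28459.6 km³/s².
Transfer-ellipse semi-major axis a_t = (r₁ + r₂)/2 = (12110 + 99560)/2 = 55835 km.
On the circular orbit at r = 12110 km, v_c = √(μ/r) = 1.5330 km/s.
Vis-viva on the transfer ellipse at r = 12110 km gives v_t = √[μ(2/r − 1/a_t)] = 2.0471 km/s.
Δv₁ = |v_t − v_c| = |2.0471 − 1.5330| = 0.5141 km/s.

Δv₁ = 514.1 m/s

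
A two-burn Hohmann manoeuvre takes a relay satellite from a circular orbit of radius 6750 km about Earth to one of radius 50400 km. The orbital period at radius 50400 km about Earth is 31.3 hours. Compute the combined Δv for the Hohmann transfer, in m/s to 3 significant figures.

From Kepler's third law T² = 4π²r³/μ at r = 50400 km, T = 31.3 hours = 31.3 × 3600 s = 1.1268×10^5 s: μ = 4π²r³/T² = 3.98068×10^5 km³/s².
Transfer-ellipse semi-major axis a_t = (r₁ + r₂)/2 = (6750 + 50400)/2 = 28575 km.
Circular speed at r₁: v₁ = √(μ/r₁) = √(3.98068×10^5/6750) = 7.67939 km/s.
On the transfer ellipse at r₁, vis-viva gives v_p = √[μ(2/r₁ − 1/a_t)] = 10.1988 km/s.
First burn Δv₁ = |v_p − v₁| = 2.5194 km/s.
Circular speed at r₂: v₂ = √(μ/r₂) = 2.8104 km/s.
Transfer-orbit speed at r₂: v_a = √[μ(2/r₂ − 1/a_t)] = 1.3659 km/s.
Second burn Δv₂ = |v₂ − v_a| = 1.4445 km/s.
Δv = Δv₁ + Δv₂ = 2.5194 + 1.4445 = 3.964 km/s.

Δv = 3960 m/s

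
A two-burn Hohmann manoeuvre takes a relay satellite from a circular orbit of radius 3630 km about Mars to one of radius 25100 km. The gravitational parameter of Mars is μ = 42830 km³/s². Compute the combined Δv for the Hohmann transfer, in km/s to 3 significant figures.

Δv = 1.76 km/s

The Hohmann ellipse has a_t = (r₁ + r₂)/2 = 14365 km.
Circular speed at r₁: v₁ = √(μ/r₁) = √(42830/3630) = 3.43495 km/s.
Transfer-orbit speed at r₁ (vis-viva): v_p = √[μ(2/r₁ − 1/a_t)] = 4.54051 km/s.
First burn Δv₁ = |v_p − v₁| = 1.1056 km/s.
At r₂, v₂ = √(μ/r₂) = 1.306283 km/s.
Transfer-orbit speed at r₂: v_a = √[μ(2/r₂ − 1/a_t)] = 0.6566556 km/s.
Second burn Δv₂ = |v₂ − v_a| = 0.64963 km/s.
Total Δv = Δv₁ + Δv₂ = 1.755 km/s.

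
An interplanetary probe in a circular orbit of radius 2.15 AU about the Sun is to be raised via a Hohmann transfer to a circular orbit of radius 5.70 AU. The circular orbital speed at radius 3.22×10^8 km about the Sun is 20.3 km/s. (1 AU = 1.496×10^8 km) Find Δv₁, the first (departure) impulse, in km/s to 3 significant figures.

Δv₁ = 4.17 km/s

From the circular-orbit relation v² = μ/r at r = 3.22×10^8 km: μ = v²r = (20.3)² × 3.22×10^8 = 1.32693×10^11 km³/s².
In km: r₁ = 2.15 × 1.496×10^8 = 3.2164×10^8 km; r₂ = 5.70 × 1.496×10^8 = 8.5272×10^8 km.
Transfer-ellipse semi-major axis a_t = (r₁ + r₂)/2 = (3.2164×10^8 + 8.5272×10^8)/2 = 5.8718×10^8 km.
On the circular orbit at r = 3.2164×10^8 km, v_c = √(μ/r) = 20.311 km/s.
Vis-viva on the transfer ellipse at r = 3.2164×10^8 km gives v_t = √[μ(2/r − 1/a_t)] = 24.477 km/s.
Δv₁ = |v_t − v_c| = |24.477 − 20.311| = 4.166 km/s.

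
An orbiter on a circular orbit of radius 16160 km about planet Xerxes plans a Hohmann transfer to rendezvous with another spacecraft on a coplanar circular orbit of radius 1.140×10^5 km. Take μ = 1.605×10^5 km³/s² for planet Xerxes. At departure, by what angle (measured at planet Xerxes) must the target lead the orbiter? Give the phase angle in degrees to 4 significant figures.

The Hohmann ellipse has a_t = (r₁ + r₂)/2 = 65080 km.
The half-period of the transfer ellipse is t = π√(a_t³/μ) = 1.302×10^5 s.
The target's mean motion on its circular orbit is ω₂ = √(μ/r₂³) = 1.041×10^-5 rad/s.
Angle swept by the target during transfer: ω₂·t = 1.355 rad = 77.64°.
The orbiter traverses 180° on the transfer ellipse, so the target must lead by 180° − 77.64° = 102.4°.

φ = 102.4°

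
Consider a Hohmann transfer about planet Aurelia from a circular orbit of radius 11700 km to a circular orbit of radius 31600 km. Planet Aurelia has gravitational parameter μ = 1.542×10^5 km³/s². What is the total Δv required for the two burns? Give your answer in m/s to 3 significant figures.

Δv = 1340 m/s

Semi-major axis of the transfer orbit: a_t = (11700 + 31600)/2 = 21650 km.
At r₁ the circular-orbit speed is v₁ = √(μ/r₁) = 3.6304 km/s.
On the transfer ellipse at r₁, v² = μ(2/r − 1/a) gives v_p = √[μ(2/r₁ − 1/a_t)] = 4.3860 km/s.
First burn Δv₁ = |v_p − v₁| = 0.7556 km/s.
Circular speed at r₂: v₂ = √(μ/r₂) = 2.2090 km/s.
Transfer-orbit speed at r₂: v_a = √[μ(2/r₂ − 1/a_t)] = 1.6239 km/s.
Second burn Δv₂ = |v₂ − v_a| = 0.5851 km/s.
Δv = Δv₁ + Δv₂ = 0.7556 + 0.5851 = 1.341 km/s.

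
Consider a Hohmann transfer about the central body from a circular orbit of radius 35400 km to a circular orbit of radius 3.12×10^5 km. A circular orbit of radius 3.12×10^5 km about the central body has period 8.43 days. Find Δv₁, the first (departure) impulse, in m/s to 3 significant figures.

Δv₁ = 2720 m/s

From Kepler's third law T² = 4π²r³/μ at r = 3.12×10^5 km, T = 8.43 days = 8.43 × 86400 s = 7.28352×10^5 s: μ = 4π²r³/T² = 2.26017×10^6 km³/s².
The Hohmann ellipse has a_t = (r₁ + r₂)/2 = 1.737×10^5 km.
On the circular orbit at r = 35400 km, v_c = √(μ/r) = 7.9904 km/s.
Transfer-orbit speed at the same r (vis-viva, a = a_t): v_t = √[μ(2/r − 1/a_t)] = 10.709 km/s.
Δv₁ = |v_t − v_c| = |10.709 − 7.9904| = 2.719 km/s.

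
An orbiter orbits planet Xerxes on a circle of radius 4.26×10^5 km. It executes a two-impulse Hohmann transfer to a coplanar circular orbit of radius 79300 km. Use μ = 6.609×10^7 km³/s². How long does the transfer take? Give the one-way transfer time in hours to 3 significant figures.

t = 13.6 hours

Transfer-ellipse semi-major axis a_t = (r₁ + r₂)/2 = (4.260×10^5 + 79300)/2 = 2.5265×10^5 km.
By Kepler's third law the transfer-orbit period is T = 2π√(a_t³/μ), so t = T/2 = 49080 s.
Converting: 49080 s ÷ 3600 s/hour = 13.6 hours.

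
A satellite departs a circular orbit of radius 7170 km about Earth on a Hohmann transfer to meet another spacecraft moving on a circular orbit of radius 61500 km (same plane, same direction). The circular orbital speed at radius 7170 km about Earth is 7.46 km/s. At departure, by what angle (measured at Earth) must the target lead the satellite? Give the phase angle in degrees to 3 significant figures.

From the circular-orbit relation v² = μ/r at r = 7170 km: μ = v²r = (7.46)² × 7170 = 3.99022×10^5 km³/s².
Semi-major axis of the transfer orbit: a_t = (7170 + 61500)/2 = 34335 km.
Transfer time t = π√(a_t³/μ) = 31640 s.
The target's mean motion on its circular orbit is ω₂ = √(μ/r₂³) = 4.142×10^-5 rad/s.
Angle swept by the target during transfer: ω₂·t = 1.3105 rad = 75.09°.
The satellite traverses 180° on the transfer ellipse, so the target must lead by 180° − 75.09° = 105°.

φ = 105°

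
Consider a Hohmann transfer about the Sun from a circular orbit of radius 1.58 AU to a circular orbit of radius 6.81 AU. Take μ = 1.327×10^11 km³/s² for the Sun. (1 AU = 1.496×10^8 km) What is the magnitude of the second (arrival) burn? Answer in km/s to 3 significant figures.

Δv₂ = 4.41 km/s

In km: r₁ = 1.58 × 1.496×10^8 = 2.36368×10^8 km; r₂ = 6.81 × 1.496×10^8 = 1.018776×10^9 km.
Transfer-ellipse semi-major axis a_t = (r₁ + r₂)/2 = (2.36368×10^8 + 1.018776×10^9)/2 = 6.27572×10^8 km.
Circular speed at r = 1.018776×10^9 km: v_c = √(μ/r) = 11.413 km/s.
Transfer-orbit speed at the same r (vis-viva, a = a_t): v_t = √[μ(2/r − 1/a_t)] = 7.0042 km/s.
Δv₂ = |v_t − v_c| = |7.0042 − 11.413| = 4.409 km/s.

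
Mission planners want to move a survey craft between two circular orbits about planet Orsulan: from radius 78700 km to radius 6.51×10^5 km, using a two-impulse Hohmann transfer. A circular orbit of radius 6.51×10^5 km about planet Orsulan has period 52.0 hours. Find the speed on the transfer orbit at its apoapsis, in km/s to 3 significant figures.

From Kepler's third law T² = 4π²r³/μ at r = 6.51×10^5 km, T = 52.0 hours = 52.0 × 3600 s = 1.872×10^5 s: μ = 4π²r³/T² = 3.10807×10^8 km³/s².
Semi-major axis of the transfer orbit: a_t = (78700 + 6.510×10^5)/2 = 3.6485×10^5 km.
The apoapsis of the transfer ellipse is at r = 6.510×10^5 km.
From the vis-viva equation, v = √[μ(2/r − 1/a_t)] = 10.15 km/s.

v = 10.1 km/s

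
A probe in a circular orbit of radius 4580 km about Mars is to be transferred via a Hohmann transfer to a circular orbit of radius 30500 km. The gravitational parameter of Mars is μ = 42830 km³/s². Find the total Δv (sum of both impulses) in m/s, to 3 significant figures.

Δv = 1550 m/s

Semi-major axis of the transfer orbit: a_t = (4580 + 30500)/2 = 17540 km.
Circular speed at r₁: v₁ = √(μ/r₁) = √(42830/4580) = 3.0580 km/s.
Transfer-orbit speed at r₁ (vis-viva equation): v_p = √[μ(2/r₁ − 1/a_t)] = 4.0325 km/s.
First burn Δv₁ = |v_p − v₁| = 0.9745 km/s.
At r₂, v₂ = √(μ/r₂) = 1.185 km/s.
Transfer-orbit speed at r₂: v_a = √[μ(2/r₂ − 1/a_t)] = 0.6055 km/s.
Second burn Δv₂ = |v₂ − v_a| = 0.5795 km/s.
Total Δv = Δv₁ + Δv₂ = 1.554 km/s.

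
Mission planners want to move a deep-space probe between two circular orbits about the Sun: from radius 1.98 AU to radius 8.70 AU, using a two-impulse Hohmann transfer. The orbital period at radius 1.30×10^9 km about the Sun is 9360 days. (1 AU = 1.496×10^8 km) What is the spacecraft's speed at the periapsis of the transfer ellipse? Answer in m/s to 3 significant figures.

From Kepler's third law T² = 4π²r³/μ at r = 1.30×10^9 km, T = 9360 days = 9360 × 86400 s = 8.08704×10^8 s: μ = 4π²r³/T² = 1.32620×10^11 km³/s².
In km: r₁ = 1.98 × 1.496×10^8 = 2.96208×10^8 km; r₂ = 8.70 × 1.496×10^8 = 1.30152×10^9 km.
Transfer-ellipse semi-major axis a_t = (r₁ + r₂)/2 = (2.96208×10^8 + 1.30152×10^9)/2 = 7.98864×10^8 km.
At periapsis, r = 2.96208×10^8 km.
Applying v² = μ(2/r − 1/a_t): v = 27.01 km/s.

v = 27000 m/s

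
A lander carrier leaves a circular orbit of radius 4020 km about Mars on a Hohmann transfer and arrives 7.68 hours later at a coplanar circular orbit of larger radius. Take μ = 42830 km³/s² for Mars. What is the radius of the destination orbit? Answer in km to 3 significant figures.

Transfer time t = 7.68 hours = 27648 s, and t = π√(a_t³/μ).
So a_t = (μ t²/π²)^(1/3) = (42830 × (27648)² / π²)^(1/3) = 14914 km.
Since a_t = (r₁ + r₂)/2, r₂ = 2a_t − r₁ = 2×14914 − 4020 = 25808 km.

r₂ = 25800 km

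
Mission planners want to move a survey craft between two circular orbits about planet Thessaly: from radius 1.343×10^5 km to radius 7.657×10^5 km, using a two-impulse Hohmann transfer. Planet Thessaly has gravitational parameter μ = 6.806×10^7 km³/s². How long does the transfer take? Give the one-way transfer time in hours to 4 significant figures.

t = 31.93 hours

The Hohmann ellipse has a_t = (r₁ + r₂)/2 = 4.500×10^5 km.
By Kepler's third law the transfer-orbit period is T = 2π√(a_t³/μ), so t = T/2 = 1.1495×10^5 s.
Converting: 1.1495×10^5 s ÷ 3600 s/hour = 31.93 hours.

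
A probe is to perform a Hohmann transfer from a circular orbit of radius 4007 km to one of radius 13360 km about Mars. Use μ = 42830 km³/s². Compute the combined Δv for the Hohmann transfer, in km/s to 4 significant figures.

Δv = 1.360 km/s

Semi-major axis of the transfer orbit: a_t = (4007 + 13360)/2 = 8683.5 km.
Circular speed at r₁: v₁ = √(μ/r₁) = √(42830/4007) = 3.2694 km/s.
On the transfer ellipse at r₁, vis-viva gives v_p = √[μ(2/r₁ − 1/a_t)] = 4.0553 km/s.
First burn Δv₁ = |v_p − v₁| = 0.7859 km/s.
Circular speed at r₂: v₂ = √(μ/r₂) = 1.7905 km/s.
Transfer-orbit speed at r₂: v_a = √[μ(2/r₂ − 1/a_t)] = 1.2163 km/s.
Second burn Δv₂ = |v₂ − v_a| = 0.5742 km/s.
Total Δv = Δv₁ + Δv₂ = 1.360 km/s.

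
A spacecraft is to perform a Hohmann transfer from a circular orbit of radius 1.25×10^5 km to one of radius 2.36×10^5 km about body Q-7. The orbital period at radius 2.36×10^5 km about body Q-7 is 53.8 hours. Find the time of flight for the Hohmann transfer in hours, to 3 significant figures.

t = 18.0 hours

From Kepler's third law T² = 4π²r³/μ at r = 2.36×10^5 km, T = 53.8 hours = 53.8 × 3600 s = 1.9368×10^5 s: μ = 4π²r³/T² = 1.38333×10^7 km³/s².
Semi-major axis of the transfer orbit: a_t = (1.250×10^5 + 2.360×10^5)/2 = 1.805×10^5 km.
By Kepler's third law the transfer-orbit period is T = 2π√(a_t³/μ), so t = T/2 = 64770 s.
Converting: 64770 s ÷ 3600 s/hour = 18.0 hours.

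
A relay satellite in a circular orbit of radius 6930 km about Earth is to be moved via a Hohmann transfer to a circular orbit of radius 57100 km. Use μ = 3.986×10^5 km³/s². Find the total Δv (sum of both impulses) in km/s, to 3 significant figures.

Δv = 3.96 km/s

The Hohmann ellipse has a_t = (r₁ + r₂)/2 = 32015 km.
Circular speed at r₁: v₁ = √(μ/r₁) = √(3.986×10^5/6930) = 7.5841 km/s.
Transfer-orbit speed at r₁ (vis-viva): v_p = √[μ(2/r₁ − 1/a_t)] = 10.128 km/s.
First burn Δv₁ = |v_p − v₁| = 2.544 km/s.
At r₂, v₂ = √(μ/r₂) = 2.642 km/s.
Transfer-orbit speed at r₂: v_a = √[μ(2/r₂ − 1/a_t)] = 1.229 km/s.
Second burn Δv₂ = |v₂ − v_a| = 1.413 km/s.
Δv = Δv₁ + Δv₂ = 2.544 + 1.413 = 3.957 km/s.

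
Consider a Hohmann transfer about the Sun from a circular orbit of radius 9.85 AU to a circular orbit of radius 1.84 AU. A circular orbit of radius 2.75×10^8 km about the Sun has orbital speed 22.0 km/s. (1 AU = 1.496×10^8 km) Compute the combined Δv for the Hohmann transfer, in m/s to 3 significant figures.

From the circular-orbit relation v² = μ/r at r = 2.75×10^8 km: μ = v²r = (22.0)² × 2.75×10^8 = 1.33100×10^11 km³/s².
In km: r₁ = 9.85 × 1.496×10^8 = 1.47356×10^9 km; r₂ = 1.84 × 1.496×10^8 = 2.75264×10^8 km.
Semi-major axis of the transfer orbit: a_t = (1.47356×10^9 + 2.75264×10^8)/2 = 8.74412×10^8 km.
At r₁ the circular-orbit speed is v₁ = √(μ/r₁) = 9.504 km/s.
On the transfer ellipse at r₁, vis-viva gives v_a = √[μ(2/r₁ − 1/a_t)] = 5.332 km/s.
First burn Δv₁ = |v_a − v₁| = 4.172 km/s.
At r₂, v₂ = √(μ/r₂) = 21.9894 km/s.
Transfer-orbit speed at r₂: v_p = √[μ(2/r₂ − 1/a_t)] = 28.5457 km/s.
Second burn Δv₂ = |v₂ − v_p| = 6.556 km/s.
Total Δv = Δv₁ + Δv₂ = 10.73 km/s.

Δv = 10700 m/s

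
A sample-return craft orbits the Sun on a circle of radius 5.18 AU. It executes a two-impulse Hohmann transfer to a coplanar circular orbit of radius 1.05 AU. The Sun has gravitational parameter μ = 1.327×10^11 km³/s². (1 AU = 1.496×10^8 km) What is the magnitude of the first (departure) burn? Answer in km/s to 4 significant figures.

In km: r₁ = 5.18 × 1.496×10^8 = 7.74928×10^8 km; r₂ = 1.05 × 1.496×10^8 = 1.5708×10^8 km.
Transfer-ellipse semi-major axis a_t = (r₁ + r₂)/2 = (7.74928×10^8 + 1.5708×10^8)/2 = 4.66004×10^8 km.
Circular speed at r = 7.74928×10^8 km: v_c = √(μ/r) = 13.0859 km/s.
Transfer-orbit speed at the same r (vis-viva, a = a_t): v_t = √[μ(2/r − 1/a_t)] = 7.59749 km/s.
Δv₁ = |v_t − v_c| = |7.59749 − 13.0859| = 5.488 km/s.

Δv₁ = 5.488 km/s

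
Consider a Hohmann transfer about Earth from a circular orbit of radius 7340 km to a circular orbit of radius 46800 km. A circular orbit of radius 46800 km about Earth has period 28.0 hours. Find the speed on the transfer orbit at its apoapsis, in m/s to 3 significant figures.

From Kepler's third law T² = 4π²r³/μ at r = 46800 km, T = 28.0 hours = 28.0 × 3600 s = 1.008×10^5 s: μ = 4π²r³/T² = 3.98269×10^5 km³/s².
The Hohmann ellipse has a_t = (r₁ + r₂)/2 = 27070 km.
The apoapsis of the transfer ellipse is at r = 46800 km.
Vis-viva: v = √[μ(2/r − 1/a_t)] = √[3.98269×10^5 × (2/46800 − 1/27070)] = 1.519 km/s.

v = 1520 m/s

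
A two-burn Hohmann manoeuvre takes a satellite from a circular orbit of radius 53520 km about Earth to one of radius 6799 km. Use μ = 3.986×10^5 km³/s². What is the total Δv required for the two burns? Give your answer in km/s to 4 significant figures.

Semi-major axis of the transfer orbit: a_t = (53520 + 6799)/2 = 30159.5 km.
Circular speed at r₁: v₁ = √(μ/r₁) = √(3.986×10^5/53520) = 2.729 km/s.
Transfer-orbit speed at r₁ (vis-viva equation): v_a = √[μ(2/r₁ − 1/a_t)] = 1.296 km/s.
First burn Δv₁ = |v_a − v₁| = 1.433 km/s.
At r₂, v₂ = √(μ/r₂) = 7.657 km/s.
Transfer-orbit speed at r₂: v_p = √[μ(2/r₂ − 1/a_t)] = 10.20 km/s.
Second burn Δv₂ = |v₂ − v_p| = 2.543 km/s.
Δv = Δv₁ + Δv₂ = 1.433 + 2.543 = 3.976 km/s.

Δv = 3.976 km/s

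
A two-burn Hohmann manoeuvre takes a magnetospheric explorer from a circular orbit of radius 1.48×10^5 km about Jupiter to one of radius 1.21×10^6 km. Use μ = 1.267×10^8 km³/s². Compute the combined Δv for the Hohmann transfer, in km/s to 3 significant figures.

Semi-major axis of the transfer orbit: a_t = (1.480×10^5 + 1.210×10^6)/2 = 6.790×10^5 km.
At r₁ the circular-orbit speed is v₁ = √(μ/r₁) = 29.25886 km/s.
Transfer-orbit speed at r₁ (v² = μ(2/r − 1/a)): v_p = √[μ(2/r₁ − 1/a_t)] = 39.05847 km/s.
First burn Δv₁ = |v_p − v₁| = 9.79961 km/s.
Circular speed at r₂: v₂ = √(μ/r₂) = 10.23283 km/s.
Transfer-orbit speed at r₂: v_a = √[μ(2/r₂ − 1/a_t)] = 4.777400 km/s.
Second burn Δv₂ = |v₂ − v_a| = 5.45543 km/s.
Δv = Δv₁ + Δv₂ = 9.79961 + 5.45543 = 15.26 km/s.

Δv = 15.3 km/s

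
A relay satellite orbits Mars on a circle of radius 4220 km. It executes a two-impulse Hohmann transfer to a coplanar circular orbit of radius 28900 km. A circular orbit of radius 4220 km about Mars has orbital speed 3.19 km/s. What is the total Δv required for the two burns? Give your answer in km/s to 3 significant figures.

Δv = 1.63 km/s

From the circular-orbit relation v² = μ/r at r = 4220 km: μ = v²r = (3.19)² × 4220 = 42943.1 km³/s².
Semi-major axis of the transfer orbit: a_t = (4220 + 28900)/2 = 16560 km.
Circular speed at r₁: v₁ = √(μ/r₁) = √(42943.1/4220) = 3.190 km/s.
On the transfer ellipse at r₁, vis-viva gives v_p = √[μ(2/r₁ − 1/a_t)] = 4.214 km/s.
First burn Δv₁ = |v_p − v₁| = 1.024 km/s.
Circular speed at r₂: v₂ = √(μ/r₂) = 1.219 km/s.
Transfer-orbit speed at r₂: v_a = √[μ(2/r₂ − 1/a_t)] = 0.6154 km/s.
Second burn Δv₂ = |v₂ − v_a| = 0.6036 km/s.
Total Δv = Δv₁ + Δv₂ = 1.628 km/s.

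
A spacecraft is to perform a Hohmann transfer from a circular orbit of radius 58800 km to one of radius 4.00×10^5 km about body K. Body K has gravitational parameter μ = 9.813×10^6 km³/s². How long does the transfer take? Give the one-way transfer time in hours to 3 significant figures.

t = 30.6 hours

Transfer-ellipse semi-major axis a_t = (r₁ + r₂)/2 = (58800 + 4.000×10^5)/2 = 2.294×10^5 km.
By Kepler's third law the transfer-orbit period is T = 2π√(a_t³/μ), so t = T/2 = 1.102×10^5 s.
Converting: 1.102×10^5 s ÷ 3600 s/hour = 30.6 hours.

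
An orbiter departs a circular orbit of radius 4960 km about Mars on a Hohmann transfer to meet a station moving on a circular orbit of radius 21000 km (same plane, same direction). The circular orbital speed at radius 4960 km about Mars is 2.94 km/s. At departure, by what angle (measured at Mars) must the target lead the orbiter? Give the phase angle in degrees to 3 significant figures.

From the circular-orbit relation v² = μ/r at r = 4960 km: μ = v²r = (2.94)² × 4960 = 42872.3 km³/s².
The Hohmann ellipse has a_t = (r₁ + r₂)/2 = 12980 km.
The half-period of the transfer ellipse is t = π√(a_t³/μ) = 22437 s.
The target's mean motion on its circular orbit is ω₂ = √(μ/r₂³) = 6.8039×10^-5 rad/s.
Angle swept by the target during transfer: ω₂·t = 1.5266 rad = 87.47°.
Arrival is 180° from departure on the ellipse, so φ = 180° − 87.47° = 92.5°.

φ = 92.5°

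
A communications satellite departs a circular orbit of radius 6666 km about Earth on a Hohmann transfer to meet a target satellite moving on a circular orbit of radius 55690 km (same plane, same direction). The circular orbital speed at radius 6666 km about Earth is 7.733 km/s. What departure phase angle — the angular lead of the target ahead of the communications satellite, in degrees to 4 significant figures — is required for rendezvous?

φ = 104.6°

From the circular-orbit relation v² = μ/r at r = 6666 km: μ = v²r = (7.733)² × 6666 = 3.98622×10^5 km³/s².
The Hohmann ellipse has a_t = (r₁ + r₂)/2 = 31178 km.
The half-period of the transfer ellipse is t = π√(a_t³/μ) = 27390 s.
Target angular speed ω₂ = √(μ/r₂³) = 4.804×10^-5 rad/s.
Angle swept by the target during transfer: ω₂·t = 1.316 rad = 75.40°.
The communications satellite traverses 180° on the transfer ellipse, so the target must lead by 180° − 75.40° = 104.6°.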